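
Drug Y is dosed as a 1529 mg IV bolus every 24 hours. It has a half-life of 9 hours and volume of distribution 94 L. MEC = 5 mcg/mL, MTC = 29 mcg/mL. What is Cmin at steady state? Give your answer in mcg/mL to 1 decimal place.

k = ln2/t½ = ln2/9 ≈ 0.077016 h⁻¹; fraction remaining f = e^(−kτ) = e^(−0.077016×24) ≈ 0.1575.
At steady state, accumulation factor R = 1/(1 − e^(−kτ)) ≈ 1.1869.
Each bolus raises the concentration by D/Vd = 1529/94 ≈ 16.266 mcg/mL.
Cmax,ss = C₀/(1 − f) ≈ 16.266/0.8425 ≈ 19.307 mcg/mL.
One interval later, Cmin,ss = Cmax,ss·e^(−kτ) ≈ 19.307 × 0.1575 ≈ 3.041 mcg/mL.
Trough 3.0 mcg/mL vs MEC 5 mcg/mL: subtherapeutic.

3.0 mcg/mL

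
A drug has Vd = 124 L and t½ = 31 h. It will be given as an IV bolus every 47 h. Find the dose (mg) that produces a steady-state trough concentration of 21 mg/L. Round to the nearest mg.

τ/t½ = 47/31 ≈ 1.5161, so f = (1/2)^(47/31) ≈ 0.349623.
Cmin,ss = (D/Vd)·f/(1−f), so D = Cmin,ss·Vd·(1−f)/f.
D = 21 × 124 × (1−f)/f ≈ 21 × 124 × 1.86022 ≈ 4844.01 mg.

4844 mg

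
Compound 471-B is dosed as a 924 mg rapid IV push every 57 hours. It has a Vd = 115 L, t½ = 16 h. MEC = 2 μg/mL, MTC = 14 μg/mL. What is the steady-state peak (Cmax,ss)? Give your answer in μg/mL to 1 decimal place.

Over one 57-h interval, 57/16 ≈ 3.5625 half-lives elapse, leaving f ≈ 0.0846 of each dose.
Accumulation ratio R = 1/(1 − f) ≈ 1/0.9154 ≈ 1.0924.
Single-dose peak C₀ = D/Vd = 924/115 ≈ 8.035 μg/mL.
Steady-state peak Cmax,ss = C₀·R ≈ 8.035 × 1.0924 ≈ 8.777 μg/mL.
Peak 8.8 μg/mL vs MTC 14 μg/mL: below toxic threshold.

8.8 μg/mL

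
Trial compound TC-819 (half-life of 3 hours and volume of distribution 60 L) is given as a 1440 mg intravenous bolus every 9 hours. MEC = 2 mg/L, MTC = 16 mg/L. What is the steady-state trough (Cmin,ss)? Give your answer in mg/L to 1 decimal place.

3.4 mg/L

The dosing interval is 3 half-lives, so f = 2^(−3) = 0.125.
Accumulation ratio R = 1/(1 − f) = 1/0.875 = 8/7.
Single-dose peak C₀ = D/Vd = 1440/60 = 24 mg/L.
Steady-state peak Cmax,ss = C₀·R = 24 × 8/7 ≈ 27.429 mg/L.
Steady-state trough Cmin,ss = Cmax,ss·f ≈ 27.429 × 0.125 ≈ 3.429 mg/L.
Trough 3.4 mg/L vs MEC 2 mg/L: adequate.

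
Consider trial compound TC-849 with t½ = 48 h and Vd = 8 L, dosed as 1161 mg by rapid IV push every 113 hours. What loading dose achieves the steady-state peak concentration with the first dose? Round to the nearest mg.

1443 mg

f = (1/2)^(113/48) ≈ 0.195580; accumulation ratio R = 1/(1−f) ≈ 1.24313.
Loading dose to hit Cmax,ss on first dose: D_load = D_maint·R ≈ 1161 × 1.24313 ≈ 1443.27 mg.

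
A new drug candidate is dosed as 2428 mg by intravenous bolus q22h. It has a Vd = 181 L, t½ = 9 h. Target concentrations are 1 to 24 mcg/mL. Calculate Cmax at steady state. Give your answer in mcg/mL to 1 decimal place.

16.4 mcg/mL

τ/t½ = 22/9 ≈ 2.4444, so fraction remaining f = (1/2)^(22/9) ≈ 0.1837.
Accumulation ratio R = 1/(1 − f) ≈ 1/0.8163 ≈ 1.2250.
Each bolus raises the concentration by D/Vd = 2428/181 ≈ 13.414 mcg/mL.
Cmax,ss = C₀/(1 − f) ≈ 13.414/0.8163 ≈ 16.433 mcg/mL.
Peak 16.4 mcg/mL vs MTC 24 mcg/mL: below toxic threshold.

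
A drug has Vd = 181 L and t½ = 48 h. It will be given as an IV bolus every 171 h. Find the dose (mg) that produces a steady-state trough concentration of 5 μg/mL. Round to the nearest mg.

9787 mg

τ/t½ = 171/48 ≈ 3.5625, so f = (1/2)^(171/48) ≈ 0.084641.
Cmin,ss = (D/Vd)·f/(1−f), so D = Cmin,ss·Vd·(1−f)/f.
D = 5 × 181 × (1−f)/f ≈ 5 × 181 × 10.81461 ≈ 9787.22 mg.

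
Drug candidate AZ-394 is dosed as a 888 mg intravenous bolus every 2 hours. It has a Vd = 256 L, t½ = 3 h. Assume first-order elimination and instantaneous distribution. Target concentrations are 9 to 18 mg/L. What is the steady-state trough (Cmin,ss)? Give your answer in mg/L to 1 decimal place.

Over one 2-h interval, 2/3 ≈ 0.66667 half-lives elapse, leaving f ≈ 0.6300 of each dose.
At steady state, accumulation factor R = 1/(1 − e^(−kτ)) ≈ 2.7027.
Single-dose peak C₀ = D/Vd = 888/256 ≈ 3.469 mg/L.
Cmax,ss = C₀/(1 − f) ≈ 3.469/0.3700 ≈ 9.376 mg/L.
Steady-state trough Cmin,ss = Cmax,ss·f ≈ 9.376 × 0.6300 ≈ 5.907 mg/L.
Trough 5.9 mg/L vs MEC 9 mg/L: subtherapeutic.

5.9 mg/L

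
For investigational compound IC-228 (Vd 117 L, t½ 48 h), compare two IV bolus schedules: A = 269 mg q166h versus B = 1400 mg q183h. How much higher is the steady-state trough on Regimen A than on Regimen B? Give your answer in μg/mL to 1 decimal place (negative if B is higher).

-0.7 μg/mL

Regimen A: f = (1/2)^(166/48) ≈ 0.0910; Cmin,ss = (269/117)·f/(1−f) ≈ 0.230 μg/mL.
Regimen B: f = (1/2)^(183/48) ≈ 0.0712; Cmin,ss = (1400/117)·f/(1−f) ≈ 0.917 μg/mL.
Difference ≈ 0.230 − 0.917 ≈ -0.687 μg/mL.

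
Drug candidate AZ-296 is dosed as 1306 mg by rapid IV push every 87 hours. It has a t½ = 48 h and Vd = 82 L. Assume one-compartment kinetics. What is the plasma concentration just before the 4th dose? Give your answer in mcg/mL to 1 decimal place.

f = (1/2)^(τ/t½) = (1/2)^(87/48) ≈ 0.2847.
C₀ = D/Vd = 1306/82 ≈ 15.927 mcg/mL.
Before the 4th dose, 3 doses have been given. Superposition: Cmin = C₀·(f + f² + … + f^3).
≈ 15.927 × (0.2847 + 0.0811 + 0.0231) ≈ 15.927 × 0.3889 ≈ 6.194 mcg/mL.

6.2 mcg/mL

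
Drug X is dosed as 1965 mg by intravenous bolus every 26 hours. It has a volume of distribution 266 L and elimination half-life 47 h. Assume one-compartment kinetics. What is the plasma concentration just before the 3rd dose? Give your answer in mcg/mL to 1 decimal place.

f = (1/2)^(τ/t½) = (1/2)^(26/47) ≈ 0.6815.
C₀ = D/Vd = 1965/266 ≈ 7.387 mcg/mL.
Before the 3rd dose, 2 doses have been given. Superposition: Cmin = C₀·(f + f²).
≈ 7.387 × (0.6815 + 0.4644) ≈ 7.387 × 1.1459 ≈ 8.465 mcg/mL.

8.5 mcg/mL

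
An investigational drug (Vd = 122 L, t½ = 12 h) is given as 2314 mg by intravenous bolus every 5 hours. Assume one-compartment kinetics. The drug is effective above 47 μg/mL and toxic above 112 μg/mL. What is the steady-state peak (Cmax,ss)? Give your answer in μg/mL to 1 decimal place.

75.6 μg/mL

τ/t½ = 5/12 ≈ 0.41667, so fraction remaining f = (1/2)^(5/12) ≈ 0.7492.
At steady state, accumulation factor R = 1/(1 − e^(−kτ)) ≈ 3.9872.
Each bolus raises the concentration by D/Vd = 2314/122 ≈ 18.967 μg/mL.
Steady-state peak Cmax,ss = C₀·R ≈ 18.967 × 3.9872 ≈ 75.625 μg/mL.
Peak 75.6 μg/mL vs MTC 112 μg/mL: below toxic threshold.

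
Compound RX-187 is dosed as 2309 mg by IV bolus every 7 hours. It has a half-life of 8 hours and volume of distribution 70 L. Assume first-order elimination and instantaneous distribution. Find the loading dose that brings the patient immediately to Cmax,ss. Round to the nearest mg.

f = (1/2)^(7/8) ≈ 0.545254; accumulation ratio R = 1/(1−f) ≈ 2.19903.
Loading dose to hit Cmax,ss on first dose: D_load = D_maint·R ≈ 2309 × 2.19903 ≈ 5077.56 mg.

5078 mg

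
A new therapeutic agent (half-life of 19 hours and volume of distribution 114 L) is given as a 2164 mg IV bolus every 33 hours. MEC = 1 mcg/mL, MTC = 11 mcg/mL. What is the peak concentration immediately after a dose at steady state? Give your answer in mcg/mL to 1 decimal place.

k = ln2/t½ = ln2/19 ≈ 0.036481 h⁻¹; fraction remaining f = e^(−kτ) = e^(−0.036481×33) ≈ 0.3000.
At steady state, accumulation factor R = 1/(1 − e^(−kτ)) ≈ 1.4286.
Single-dose peak C₀ = D/Vd = 2164/114 ≈ 18.982 mcg/mL.
Steady-state peak Cmax,ss = C₀·R ≈ 18.982 × 1.4286 ≈ 27.118 mcg/mL.
Peak 27.1 mcg/mL vs MTC 11 mcg/mL: exceeds toxic threshold.

27.1 mcg/mL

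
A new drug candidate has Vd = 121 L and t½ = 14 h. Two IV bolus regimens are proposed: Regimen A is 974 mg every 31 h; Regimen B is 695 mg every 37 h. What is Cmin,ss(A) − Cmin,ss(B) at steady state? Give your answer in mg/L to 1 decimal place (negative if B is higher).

Regimen A: f = (1/2)^(31/14) ≈ 0.2155; Cmin,ss = (974/121)·f/(1−f) ≈ 2.211 mg/L.
Regimen B: f = (1/2)^(37/14) ≈ 0.1601; Cmin,ss = (695/121)·f/(1−f) ≈ 1.095 mg/L.
Difference ≈ 2.211 − 1.095 ≈ 1.116 mg/L.

1.1 mg/L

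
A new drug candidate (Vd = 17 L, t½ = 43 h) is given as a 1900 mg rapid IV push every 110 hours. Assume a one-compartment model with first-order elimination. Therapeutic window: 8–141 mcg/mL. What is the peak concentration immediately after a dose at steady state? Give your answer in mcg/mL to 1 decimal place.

Over one 110-h interval, 110/43 ≈ 2.5581 half-lives elapse, leaving f ≈ 0.1698 of each dose.
Accumulation ratio R = 1/(1 − f) ≈ 1/0.8302 ≈ 1.2045.
Each bolus raises the concentration by D/Vd = 1900/17 ≈ 111.765 mcg/mL.
Steady-state peak Cmax,ss = C₀·R ≈ 111.765 × 1.2045 ≈ 134.621 mcg/mL.
Peak 134.6 mcg/mL vs MTC 141 mcg/mL: below toxic threshold.

134.6 mcg/mL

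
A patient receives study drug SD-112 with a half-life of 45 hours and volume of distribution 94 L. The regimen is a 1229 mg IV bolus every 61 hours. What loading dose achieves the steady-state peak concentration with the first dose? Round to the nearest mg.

f = (1/2)^(61/45) ≈ 0.390784; accumulation ratio R = 1/(1−f) ≈ 1.64145.
Loading dose to hit Cmax,ss on first dose: D_load = D_maint·R ≈ 1229 × 1.64145 ≈ 2017.34 mg.

2017 mg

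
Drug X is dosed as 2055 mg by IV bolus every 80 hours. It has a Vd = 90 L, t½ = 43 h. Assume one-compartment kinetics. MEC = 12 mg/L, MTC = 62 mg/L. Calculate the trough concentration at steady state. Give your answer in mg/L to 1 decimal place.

Over one 80-h interval, 80/43 ≈ 1.8605 half-lives elapse, leaving f ≈ 0.2754 of each dose.
Accumulation ratio R = 1/(1 − f) ≈ 1/0.7246 ≈ 1.3801.
Single-dose peak C₀ = D/Vd = 2055/90 ≈ 22.833 mg/L.
Steady-state peak Cmax,ss = C₀·R ≈ 22.833 × 1.3801 ≈ 31.512 mg/L.
Steady-state trough Cmin,ss = Cmax,ss·f ≈ 31.512 × 0.2754 ≈ 8.678 mg/L.
Trough 8.7 mg/L vs MEC 12 mg/L: subtherapeutic.

8.7 mg/L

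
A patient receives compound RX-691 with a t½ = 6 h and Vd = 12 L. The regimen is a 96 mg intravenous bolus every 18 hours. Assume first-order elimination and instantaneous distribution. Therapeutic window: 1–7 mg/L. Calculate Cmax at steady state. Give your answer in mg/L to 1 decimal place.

The dosing interval is 3 half-lives, so f = 2^(−3) = 0.125.
Accumulation ratio R = 1/(1 − f) = 1/0.875 = 8/7.
Single-dose peak C₀ = D/Vd = 96/12 = 8 mg/L.
Steady-state peak Cmax,ss = C₀·R = 8 × 8/7 ≈ 9.143 mg/L.
Peak 9.1 mg/L vs MTC 7 mg/L: exceeds toxic threshold.

9.1 mg/L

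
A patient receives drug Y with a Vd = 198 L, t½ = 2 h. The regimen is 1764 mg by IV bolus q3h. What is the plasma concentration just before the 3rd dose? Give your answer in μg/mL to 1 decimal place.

f = (1/2)^(τ/t½) = (1/2)^(3/2) ≈ 0.3536.
C₀ = D/Vd = 1764/198 ≈ 8.909 μg/mL.
Before the 3rd dose, 2 doses have been given. Superposition: Cmin = C₀·(f + f²).
≈ 8.909 × (0.3536 + 0.1250) ≈ 8.909 × 0.4786 ≈ 4.264 μg/mL.

4.3 μg/mL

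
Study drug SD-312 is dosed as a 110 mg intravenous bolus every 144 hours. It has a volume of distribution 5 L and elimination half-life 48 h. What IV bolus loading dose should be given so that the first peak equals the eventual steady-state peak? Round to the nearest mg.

126 mg

f = (1/2)^(144/48) ≈ 0.125000; accumulation ratio R = 1/(1−f) ≈ 1.14286.
Loading dose to hit Cmax,ss on first dose: D_load = D_maint·R ≈ 110 × 1.14286 ≈ 125.71 mg.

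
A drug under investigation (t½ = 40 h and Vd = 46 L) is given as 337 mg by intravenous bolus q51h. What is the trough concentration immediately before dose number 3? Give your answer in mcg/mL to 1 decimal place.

4.3 mcg/mL

f = (1/2)^(τ/t½) = (1/2)^(51/40) ≈ 0.4132.
C₀ = D/Vd = 337/46 ≈ 7.326 mcg/mL.
Before the 3rd dose, 2 doses have been given. Superposition: Cmin = C₀·(f + f²).
≈ 7.326 × (0.4132 + 0.1707) ≈ 7.326 × 0.5839 ≈ 4.278 mcg/mL.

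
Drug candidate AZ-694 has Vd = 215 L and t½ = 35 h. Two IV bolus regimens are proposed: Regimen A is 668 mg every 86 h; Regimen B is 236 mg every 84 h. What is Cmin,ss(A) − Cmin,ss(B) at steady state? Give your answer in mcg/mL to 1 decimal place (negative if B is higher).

Regimen A: f = (1/2)^(86/35) ≈ 0.1821; Cmin,ss = (668/215)·f/(1−f) ≈ 0.692 mcg/mL.
Regimen B: f = (1/2)^(84/35) ≈ 0.1895; Cmin,ss = (236/215)·f/(1−f) ≈ 0.257 mcg/mL.
Difference ≈ 0.692 − 0.257 ≈ 0.435 mcg/mL.

0.4 mcg/mL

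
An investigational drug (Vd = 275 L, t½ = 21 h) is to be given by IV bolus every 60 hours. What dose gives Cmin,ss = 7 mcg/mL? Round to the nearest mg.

12023 mg

τ/t½ = 60/21 ≈ 2.8571, so f = (1/2)^(60/21) ≈ 0.138011.
Cmin,ss = (D/Vd)·f/(1−f), so D = Cmin,ss·Vd·(1−f)/f.
D = 7 × 275 × (1−f)/f ≈ 7 × 275 × 6.24580 ≈ 12023.17 mg.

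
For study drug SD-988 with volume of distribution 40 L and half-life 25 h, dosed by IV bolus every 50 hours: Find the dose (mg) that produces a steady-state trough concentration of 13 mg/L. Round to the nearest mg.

τ/t½ = 50/25 ≈ 2, so f = (1/2)^(50/25) ≈ 0.250000.
Cmin,ss = (D/Vd)·f/(1−f), so D = Cmin,ss·Vd·(1−f)/f.
D = 13 × 40 × (1−f)/f ≈ 13 × 40 × 3.00000 ≈ 1560.00 mg.

1560 mg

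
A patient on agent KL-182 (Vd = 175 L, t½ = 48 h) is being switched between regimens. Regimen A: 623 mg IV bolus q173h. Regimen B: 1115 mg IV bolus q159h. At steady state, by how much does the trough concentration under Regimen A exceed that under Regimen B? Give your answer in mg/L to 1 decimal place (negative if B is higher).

Regimen A: f = (1/2)^(173/48) ≈ 0.0822; Cmin,ss = (623/175)·f/(1−f) ≈ 0.319 mg/L.
Regimen B: f = (1/2)^(159/48) ≈ 0.1007; Cmin,ss = (1115/175)·f/(1−f) ≈ 0.713 mg/L.
Difference ≈ 0.319 − 0.713 ≈ -0.394 mg/L.

-0.4 mg/L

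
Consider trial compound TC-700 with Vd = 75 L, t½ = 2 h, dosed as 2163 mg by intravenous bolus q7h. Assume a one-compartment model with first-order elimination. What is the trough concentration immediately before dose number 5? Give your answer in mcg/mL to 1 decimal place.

2.8 mcg/mL

f = (1/2)^(τ/t½) = (1/2)^(7/2) ≈ 0.0884.
C₀ = D/Vd = 2163/75 ≈ 28.840 mcg/mL.
Before the 5th dose, 4 doses have been given. Superposition: Cmin = C₀·(f + f² + … + f^4).
≈ 28.840 × (0.0884 + 0.0078 + 0.0007 + 0.0001) ≈ 28.840 × 0.0970 ≈ 2.797 mcg/mL.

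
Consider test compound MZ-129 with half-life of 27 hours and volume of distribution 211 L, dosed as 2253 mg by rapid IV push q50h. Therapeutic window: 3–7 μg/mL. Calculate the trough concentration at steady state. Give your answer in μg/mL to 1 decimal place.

k = ln2/t½ = ln2/27 ≈ 0.025672 h⁻¹; fraction remaining f = e^(−kτ) = e^(−0.025672×50) ≈ 0.2770.
At steady state, accumulation factor R = 1/(1 − e^(−kτ)) ≈ 1.3831.
Each bolus raises the concentration by D/Vd = 2253/211 ≈ 10.678 μg/mL.
Cmax,ss = C₀/(1 − f) ≈ 10.678/0.7230 ≈ 14.769 μg/mL.
One interval later, Cmin,ss = Cmax,ss·e^(−kτ) ≈ 14.769 × 0.2770 ≈ 4.091 μg/mL.
Trough 4.1 μg/mL vs MEC 3 μg/mL: adequate.

4.1 μg/mL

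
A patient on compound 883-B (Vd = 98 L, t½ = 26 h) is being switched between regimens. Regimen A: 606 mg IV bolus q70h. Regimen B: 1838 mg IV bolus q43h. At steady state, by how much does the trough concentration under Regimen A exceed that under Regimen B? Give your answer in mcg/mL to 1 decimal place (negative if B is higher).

Regimen A: f = (1/2)^(70/26) ≈ 0.1547; Cmin,ss = (606/98)·f/(1−f) ≈ 1.132 mcg/mL.
Regimen B: f = (1/2)^(43/26) ≈ 0.3178; Cmin,ss = (1838/98)·f/(1−f) ≈ 8.737 mcg/mL.
Difference ≈ 1.132 − 8.737 ≈ -7.605 mcg/mL.

-7.6 mcg/mL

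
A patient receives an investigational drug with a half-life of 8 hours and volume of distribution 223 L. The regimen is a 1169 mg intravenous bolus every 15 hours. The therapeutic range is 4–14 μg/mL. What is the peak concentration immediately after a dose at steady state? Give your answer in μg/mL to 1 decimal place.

τ/t½ = 15/8 ≈ 1.875, so fraction remaining f = (1/2)^(15/8) ≈ 0.2726.
Accumulation ratio R = 1/(1 − f) ≈ 1/0.7274 ≈ 1.3748.
Each bolus raises the concentration by D/Vd = 1169/223 ≈ 5.242 μg/mL.
Steady-state peak Cmax,ss = C₀·R ≈ 5.242 × 1.3748 ≈ 7.207 μg/mL.
Peak 7.2 μg/mL vs MTC 14 μg/mL: below toxic threshold.

7.2 μg/mL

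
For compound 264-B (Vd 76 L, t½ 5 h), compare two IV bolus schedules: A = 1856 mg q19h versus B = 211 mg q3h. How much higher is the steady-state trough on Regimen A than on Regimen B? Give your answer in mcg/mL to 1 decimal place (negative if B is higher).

Regimen A: f = (1/2)^(19/5) ≈ 0.0718; Cmin,ss = (1856/76)·f/(1−f) ≈ 1.889 mcg/mL.
Regimen B: f = (1/2)^(3/5) ≈ 0.6598; Cmin,ss = (211/76)·f/(1−f) ≈ 5.385 mcg/mL.
Difference ≈ 1.889 − 5.385 ≈ -3.496 mcg/mL.

-3.5 mcg/mL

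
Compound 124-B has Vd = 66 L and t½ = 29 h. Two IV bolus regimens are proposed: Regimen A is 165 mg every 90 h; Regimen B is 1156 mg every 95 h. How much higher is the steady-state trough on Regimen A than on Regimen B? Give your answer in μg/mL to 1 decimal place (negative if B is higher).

-1.7 μg/mL

Regimen A: f = (1/2)^(90/29) ≈ 0.1164; Cmin,ss = (165/66)·f/(1−f) ≈ 0.329 μg/mL.
Regimen B: f = (1/2)^(95/29) ≈ 0.1032; Cmin,ss = (1156/66)·f/(1−f) ≈ 2.016 μg/mL.
Difference ≈ 0.329 − 2.016 ≈ -1.687 μg/mL.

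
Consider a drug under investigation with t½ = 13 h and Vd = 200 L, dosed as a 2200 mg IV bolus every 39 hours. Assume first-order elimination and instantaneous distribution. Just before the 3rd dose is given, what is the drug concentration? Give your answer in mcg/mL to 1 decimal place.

1.5 mcg/mL

f = (1/2)^(τ/t½) = (1/2)^(39/13) ≈ 0.1250.
C₀ = D/Vd = 2200/200 ≈ 11.000 mcg/mL.
Before the 3rd dose, 2 doses have been given. Superposition: Cmin = C₀·(f + f²).
≈ 11.000 × (0.1250 + 0.0156) ≈ 11.000 × 0.1406 ≈ 1.547 mcg/mL.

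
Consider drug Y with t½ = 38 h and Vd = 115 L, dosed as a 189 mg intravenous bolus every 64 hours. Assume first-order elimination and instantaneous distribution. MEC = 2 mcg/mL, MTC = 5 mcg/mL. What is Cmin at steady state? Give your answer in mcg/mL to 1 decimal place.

k = ln2/t½ = ln2/38 ≈ 0.018241 h⁻¹; fraction remaining f = e^(−kτ) = e^(−0.018241×64) ≈ 0.3112.
Single-dose peak C₀ = D/Vd = 189/115 ≈ 1.643 mcg/mL.
Steady-state trough Cmin,ss = C₀·f/(1−f) ≈ 1.643 × 0.3112/0.6888 ≈ 0.742 mcg/mL.
Trough 0.7 mcg/mL vs MEC 2 mcg/mL: subtherapeutic.

0.7 mcg/mL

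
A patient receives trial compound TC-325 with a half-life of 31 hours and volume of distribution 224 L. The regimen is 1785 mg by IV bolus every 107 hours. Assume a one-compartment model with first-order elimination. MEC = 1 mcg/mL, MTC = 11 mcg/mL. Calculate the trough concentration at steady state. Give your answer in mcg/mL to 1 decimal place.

Over one 107-h interval, 107/31 ≈ 3.4516 half-lives elapse, leaving f ≈ 0.0914 of each dose.
Accumulation ratio R = 1/(1 − f) ≈ 1/0.9086 ≈ 1.1006.
Single-dose peak C₀ = D/Vd = 1785/224 ≈ 7.969 mcg/mL.
Steady-state peak Cmax,ss = C₀·R ≈ 7.969 × 1.1006 ≈ 8.771 mcg/mL.
One interval later, Cmin,ss = Cmax,ss·e^(−kτ) ≈ 8.771 × 0.0914 ≈ 0.802 mcg/mL.
Trough 0.8 mcg/mL vs MEC 1 mcg/mL: subtherapeutic.

0.8 mcg/mL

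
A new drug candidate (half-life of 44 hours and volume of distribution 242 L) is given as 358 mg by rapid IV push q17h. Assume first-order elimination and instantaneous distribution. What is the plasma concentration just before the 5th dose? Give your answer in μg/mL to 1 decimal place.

3.2 μg/mL

f = (1/2)^(τ/t½) = (1/2)^(17/44) ≈ 0.7651.
C₀ = D/Vd = 358/242 ≈ 1.479 μg/mL.
Before the 5th dose, 4 doses have been given. Superposition: Cmin = C₀·(f + f² + … + f^4).
≈ 1.479 × (0.7651 + 0.5854 + 0.4479 + 0.3427) ≈ 1.479 × 2.1411 ≈ 3.167 μg/mL.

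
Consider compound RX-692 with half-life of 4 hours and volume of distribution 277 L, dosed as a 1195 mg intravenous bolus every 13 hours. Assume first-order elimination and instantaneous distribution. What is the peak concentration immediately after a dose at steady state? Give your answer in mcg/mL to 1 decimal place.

4.8 mcg/mL

k = ln2/t½ = ln2/4 ≈ 0.173287 h⁻¹; fraction remaining f = e^(−kτ) = e^(−0.173287×13) ≈ 0.1051.
At steady state, accumulation factor R = 1/(1 − e^(−kτ)) ≈ 1.1174.
Each bolus raises the concentration by D/Vd = 1195/277 ≈ 4.314 mcg/mL.
Cmax,ss = C₀/(1 − f) ≈ 4.314/0.8949 ≈ 4.821 mcg/mL.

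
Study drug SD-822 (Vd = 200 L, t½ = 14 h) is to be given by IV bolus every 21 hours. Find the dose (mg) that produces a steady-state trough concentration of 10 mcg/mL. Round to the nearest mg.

3657 mg

τ/t½ = 21/14 ≈ 1.5, so f = (1/2)^(21/14) ≈ 0.353553.
Cmin,ss = (D/Vd)·f/(1−f), so D = Cmin,ss·Vd·(1−f)/f.
D = 10 × 200 × (1−f)/f ≈ 10 × 200 × 1.82843 ≈ 3656.86 mg.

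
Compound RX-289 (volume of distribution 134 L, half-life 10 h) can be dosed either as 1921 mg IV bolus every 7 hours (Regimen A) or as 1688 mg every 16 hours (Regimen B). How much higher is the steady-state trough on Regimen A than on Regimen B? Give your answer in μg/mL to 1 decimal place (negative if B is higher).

Regimen A: f = (1/2)^(7/10) ≈ 0.6156; Cmin,ss = (1921/134)·f/(1−f) ≈ 22.958 μg/mL.
Regimen B: f = (1/2)^(16/10) ≈ 0.3299; Cmin,ss = (1688/134)·f/(1−f) ≈ 6.202 μg/mL.
Difference ≈ 22.958 − 6.202 ≈ 16.756 μg/mL.

16.8 μg/mL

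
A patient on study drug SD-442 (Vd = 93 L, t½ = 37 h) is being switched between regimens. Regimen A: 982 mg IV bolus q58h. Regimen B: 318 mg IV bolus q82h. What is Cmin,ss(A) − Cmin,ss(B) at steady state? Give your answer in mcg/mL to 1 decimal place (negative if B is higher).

Regimen A: f = (1/2)^(58/37) ≈ 0.3374; Cmin,ss = (982/93)·f/(1−f) ≈ 5.377 mcg/mL.
Regimen B: f = (1/2)^(82/37) ≈ 0.2152; Cmin,ss = (318/93)·f/(1−f) ≈ 0.938 mcg/mL.
Difference ≈ 5.377 − 0.938 ≈ 4.439 mcg/mL.

4.4 mcg/mL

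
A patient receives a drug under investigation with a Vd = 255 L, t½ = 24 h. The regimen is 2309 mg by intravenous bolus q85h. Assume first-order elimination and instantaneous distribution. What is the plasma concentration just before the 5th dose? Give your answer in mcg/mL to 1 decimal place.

f = (1/2)^(τ/t½) = (1/2)^(85/24) ≈ 0.0859.
C₀ = D/Vd = 2309/255 ≈ 9.055 mcg/mL.
Before the 5th dose, 4 doses have been given. Superposition: Cmin = C₀·(f + f² + … + f^4).
≈ 9.055 × (0.0859 + 0.0074 + 0.0006 + 0.0001) ≈ 9.055 × 0.0940 ≈ 0.851 mcg/mL.

0.9 mcg/mL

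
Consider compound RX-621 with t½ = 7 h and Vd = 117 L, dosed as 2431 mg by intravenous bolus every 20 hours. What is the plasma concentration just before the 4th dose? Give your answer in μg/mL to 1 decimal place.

f = (1/2)^(τ/t½) = (1/2)^(20/7) ≈ 0.1380.
C₀ = D/Vd = 2431/117 ≈ 20.778 μg/mL.
Before the 4th dose, 3 doses have been given. Superposition: Cmin = C₀·(f + f² + … + f^3).
≈ 20.778 × (0.1380 + 0.0190 + 0.0026) ≈ 20.778 × 0.1596 ≈ 3.316 μg/mL.

3.3 μg/mL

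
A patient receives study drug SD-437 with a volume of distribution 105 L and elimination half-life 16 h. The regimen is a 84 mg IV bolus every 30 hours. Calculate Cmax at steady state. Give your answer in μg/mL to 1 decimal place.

1.1 μg/mL

τ/t½ = 30/16 ≈ 1.875, so fraction remaining f = (1/2)^(30/16) ≈ 0.2726.
Accumulation ratio R = 1/(1 − f) ≈ 1/0.7274 ≈ 1.3748.
Each bolus raises the concentration by D/Vd = 84/105 ≈ 0.800 μg/mL.
Steady-state peak Cmax,ss = C₀·R ≈ 0.800 × 1.3748 ≈ 1.100 μg/mL.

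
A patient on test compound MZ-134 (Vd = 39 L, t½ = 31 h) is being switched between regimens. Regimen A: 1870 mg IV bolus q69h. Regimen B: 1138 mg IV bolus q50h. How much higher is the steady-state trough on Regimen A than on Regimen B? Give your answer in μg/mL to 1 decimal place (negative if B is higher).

-1.1 μg/mL

Regimen A: f = (1/2)^(69/31) ≈ 0.2138; Cmin,ss = (1870/39)·f/(1−f) ≈ 13.039 μg/mL.
Regimen B: f = (1/2)^(50/31) ≈ 0.3269; Cmin,ss = (1138/39)·f/(1−f) ≈ 14.171 μg/mL.
Difference ≈ 13.039 − 14.171 ≈ -1.132 μg/mL.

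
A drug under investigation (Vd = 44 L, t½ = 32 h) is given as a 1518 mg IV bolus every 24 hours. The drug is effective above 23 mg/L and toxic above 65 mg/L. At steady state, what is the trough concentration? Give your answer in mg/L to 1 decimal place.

50.6 mg/L

τ/t½ = 24/32 ≈ 0.75, so fraction remaining f = (1/2)^(24/32) ≈ 0.5946.
Single-dose peak C₀ = D/Vd = 1518/44 ≈ 34.500 mg/L.
Steady-state trough Cmin,ss = C₀·f/(1−f) ≈ 34.500 × 0.5946/0.4054 ≈ 50.601 mg/L.
Trough 50.6 mg/L vs MEC 23 mg/L: adequate.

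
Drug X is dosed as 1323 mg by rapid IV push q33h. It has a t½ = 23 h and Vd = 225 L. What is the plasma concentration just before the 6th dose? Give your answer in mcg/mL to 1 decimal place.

3.4 mcg/mL

f = (1/2)^(τ/t½) = (1/2)^(33/23) ≈ 0.3699.
C₀ = D/Vd = 1323/225 ≈ 5.880 mcg/mL.
Before the 6th dose, 5 doses have been given. Superposition: Cmin = C₀·(f + f² + … + f^5).
≈ 5.880 × (0.3699 + 0.1368 + 0.0506 + 0.0187 + 0.0069) ≈ 5.880 × 0.5829 ≈ 3.427 mcg/mL.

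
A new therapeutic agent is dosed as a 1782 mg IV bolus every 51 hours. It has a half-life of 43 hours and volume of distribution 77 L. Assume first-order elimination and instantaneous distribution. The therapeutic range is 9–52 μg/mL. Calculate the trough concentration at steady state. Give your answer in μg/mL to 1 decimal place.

18.1 μg/mL

k = ln2/t½ = ln2/43 ≈ 0.016120 h⁻¹; fraction remaining f = e^(−kτ) = e^(−0.016120×51) ≈ 0.4395.
Each bolus raises the concentration by D/Vd = 1782/77 ≈ 23.143 μg/mL.
Steady-state trough Cmin,ss = C₀·f/(1−f) ≈ 23.143 × 0.4395/0.5605 ≈ 18.147 μg/mL.
Trough 18.1 μg/mL vs MEC 9 μg/mL: adequate.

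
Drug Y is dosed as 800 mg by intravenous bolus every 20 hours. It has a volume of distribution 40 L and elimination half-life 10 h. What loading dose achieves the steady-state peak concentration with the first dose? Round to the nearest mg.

f = (1/2)^(20/10) ≈ 0.250000; accumulation ratio R = 1/(1−f) ≈ 1.33333.
Loading dose to hit Cmax,ss on first dose: D_load = D_maint·R ≈ 800 × 1.33333 ≈ 1066.66 mg.

1067 mg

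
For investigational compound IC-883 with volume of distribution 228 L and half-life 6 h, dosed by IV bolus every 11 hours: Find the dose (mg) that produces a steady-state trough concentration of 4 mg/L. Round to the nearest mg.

τ/t½ = 11/6 ≈ 1.8333, so f = (1/2)^(11/6) ≈ 0.280616.
Cmin,ss = (D/Vd)·f/(1−f), so D = Cmin,ss·Vd·(1−f)/f.
D = 4 × 228 × (1−f)/f ≈ 4 × 228 × 2.56359 ≈ 2337.99 mg.

2338 mg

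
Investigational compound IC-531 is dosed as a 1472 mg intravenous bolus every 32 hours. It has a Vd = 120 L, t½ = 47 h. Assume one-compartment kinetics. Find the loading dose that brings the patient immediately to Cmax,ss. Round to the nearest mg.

f = (1/2)^(32/47) ≈ 0.623797; accumulation ratio R = 1/(1−f) ≈ 2.65814.
Loading dose to hit Cmax,ss on first dose: D_load = D_maint·R ≈ 1472 × 2.65814 ≈ 3912.78 mg.

3913 mg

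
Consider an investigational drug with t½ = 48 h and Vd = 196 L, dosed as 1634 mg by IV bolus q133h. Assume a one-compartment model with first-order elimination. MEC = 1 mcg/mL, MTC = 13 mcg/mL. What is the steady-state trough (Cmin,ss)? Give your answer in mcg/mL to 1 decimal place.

k = ln2/t½ = ln2/48 ≈ 0.014441 h⁻¹; fraction remaining f = e^(−kτ) = e^(−0.014441×133) ≈ 0.1465.
At steady state, accumulation factor R = 1/(1 − e^(−kτ)) ≈ 1.1716.
Each bolus raises the concentration by D/Vd = 1634/196 ≈ 8.337 mcg/mL.
Steady-state peak Cmax,ss = C₀·R ≈ 8.337 × 1.1716 ≈ 9.768 mcg/mL.
Steady-state trough Cmin,ss = Cmax,ss·f ≈ 9.768 × 0.1465 ≈ 1.431 mcg/mL.
Trough 1.4 mcg/mL vs MEC 1 mcg/mL: adequate.

1.4 mcg/mL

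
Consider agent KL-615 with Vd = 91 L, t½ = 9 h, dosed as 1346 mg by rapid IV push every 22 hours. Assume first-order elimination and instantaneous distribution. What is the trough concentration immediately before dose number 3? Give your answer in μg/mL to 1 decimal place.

3.2 μg/mL

f = (1/2)^(τ/t½) = (1/2)^(22/9) ≈ 0.1837.
C₀ = D/Vd = 1346/91 ≈ 14.791 μg/mL.
Before the 3rd dose, 2 doses have been given. Superposition: Cmin = C₀·(f + f²).
≈ 14.791 × (0.1837 + 0.0337) ≈ 14.791 × 0.2174 ≈ 3.216 μg/mL.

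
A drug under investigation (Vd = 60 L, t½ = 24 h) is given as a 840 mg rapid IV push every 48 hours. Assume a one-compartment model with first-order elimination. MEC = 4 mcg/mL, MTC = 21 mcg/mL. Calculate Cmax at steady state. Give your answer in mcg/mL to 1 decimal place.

18.7 mcg/mL

τ = 48 h = 2 half-lives, so f = (1/2)^2 = 0.25.
At steady state, R = 1/(1 − 0.25) = 4/3.
Single-dose peak C₀ = D/Vd = 840/60 = 14 mcg/mL.
Steady-state peak Cmax,ss = C₀·R = 14 × 4/3 ≈ 18.667 mcg/mL.
Peak 18.7 mcg/mL vs MTC 21 mcg/mL: below toxic threshold.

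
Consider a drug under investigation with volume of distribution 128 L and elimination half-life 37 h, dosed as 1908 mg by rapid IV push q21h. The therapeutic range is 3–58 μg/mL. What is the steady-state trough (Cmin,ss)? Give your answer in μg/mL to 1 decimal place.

τ/t½ = 21/37 ≈ 0.56757, so fraction remaining f = (1/2)^(21/37) ≈ 0.6748.
At steady state, accumulation factor R = 1/(1 − e^(−kτ)) ≈ 3.0750.
Each bolus raises the concentration by D/Vd = 1908/128 ≈ 14.906 μg/mL.
Steady-state peak Cmax,ss = C₀·R ≈ 14.906 × 3.0750 ≈ 45.836 μg/mL.
Steady-state trough Cmin,ss = Cmax,ss·f ≈ 45.836 × 0.6748 ≈ 30.930 μg/mL.
Trough 30.9 μg/mL vs MEC 3 μg/mL: adequate.

30.9 μg/mL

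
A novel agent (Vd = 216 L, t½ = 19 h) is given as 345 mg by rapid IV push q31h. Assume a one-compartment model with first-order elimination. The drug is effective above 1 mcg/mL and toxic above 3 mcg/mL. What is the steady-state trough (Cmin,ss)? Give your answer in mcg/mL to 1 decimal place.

τ/t½ = 31/19 ≈ 1.6316, so fraction remaining f = (1/2)^(31/19) ≈ 0.3227.
Each bolus raises the concentration by D/Vd = 345/216 ≈ 1.597 mcg/mL.
Steady-state trough Cmin,ss = C₀·f/(1−f) ≈ 1.597 × 0.3227/0.6773 ≈ 0.761 mcg/mL.
Trough 0.8 mcg/mL vs MEC 1 mcg/mL: subtherapeutic.

0.8 mcg/mL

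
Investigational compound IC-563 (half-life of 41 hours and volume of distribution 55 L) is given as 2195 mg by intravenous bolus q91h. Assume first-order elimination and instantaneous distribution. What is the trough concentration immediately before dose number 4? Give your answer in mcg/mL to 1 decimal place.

f = (1/2)^(τ/t½) = (1/2)^(91/41) ≈ 0.2147.
C₀ = D/Vd = 2195/55 ≈ 39.909 mcg/mL.
Before the 4th dose, 3 doses have been given. Superposition: Cmin = C₀·(f + f² + … + f^3).
≈ 39.909 × (0.2147 + 0.0461 + 0.0099) ≈ 39.909 × 0.2707 ≈ 10.803 mcg/mL.

10.8 mcg/mL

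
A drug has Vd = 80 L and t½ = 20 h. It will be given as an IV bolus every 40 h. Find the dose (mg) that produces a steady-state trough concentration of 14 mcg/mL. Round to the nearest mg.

τ/t½ = 40/20 ≈ 2, so f = (1/2)^(40/20) ≈ 0.250000.
Cmin,ss = (D/Vd)·f/(1−f), so D = Cmin,ss·Vd·(1−f)/f.
D = 14 × 80 × (1−f)/f ≈ 14 × 80 × 3.00000 ≈ 3360.00 mg.

3360 mg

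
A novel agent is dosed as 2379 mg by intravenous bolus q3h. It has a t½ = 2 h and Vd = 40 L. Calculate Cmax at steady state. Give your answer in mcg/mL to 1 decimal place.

92.0 mcg/mL

Over one 3-h interval, 3/2 ≈ 1.5 half-lives elapse, leaving f ≈ 0.3536 of each dose.
At steady state, accumulation factor R = 1/(1 − e^(−kτ)) ≈ 1.5470.
Single-dose peak C₀ = D/Vd = 2379/40 ≈ 59.475 mcg/mL.
Cmax,ss = C₀/(1 − f) ≈ 59.475/0.6464 ≈ 92.010 mcg/mL.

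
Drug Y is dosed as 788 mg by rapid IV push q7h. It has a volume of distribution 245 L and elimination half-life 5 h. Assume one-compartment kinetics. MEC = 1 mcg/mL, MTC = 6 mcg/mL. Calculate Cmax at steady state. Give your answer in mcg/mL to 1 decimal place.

τ/t½ = 7/5 ≈ 1.4, so fraction remaining f = (1/2)^(7/5) ≈ 0.3789.
At steady state, accumulation factor R = 1/(1 − e^(−kτ)) ≈ 1.6100.
Each bolus raises the concentration by D/Vd = 788/245 ≈ 3.216 mcg/mL.
Cmax,ss = C₀/(1 − f) ≈ 3.216/0.6211 ≈ 5.178 mcg/mL.
Peak 5.2 mcg/mL vs MTC 6 mcg/mL: below toxic threshold.

5.2 mcg/mL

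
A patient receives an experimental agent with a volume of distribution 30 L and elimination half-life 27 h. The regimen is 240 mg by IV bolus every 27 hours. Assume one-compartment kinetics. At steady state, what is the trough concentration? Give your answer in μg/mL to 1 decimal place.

The dosing interval is 1 half-life, so f = 2^(−1) = 0.5.
At steady state, R = 1/(1 − 0.5) = 2/1.
Single-dose peak C₀ = D/Vd = 240/30 = 8 μg/mL.
Steady-state peak Cmax,ss = C₀·R = 8 × 2/1 ≈ 16.000 μg/mL.
Steady-state trough Cmin,ss = Cmax,ss·f ≈ 16.000 × 0.5 ≈ 8.000 μg/mL.

8.0 μg/mL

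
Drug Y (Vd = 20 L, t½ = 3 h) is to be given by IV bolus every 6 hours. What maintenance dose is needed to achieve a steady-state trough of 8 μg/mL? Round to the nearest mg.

480 mg

τ/t½ = 6/3 ≈ 2, so f = (1/2)^(6/3) ≈ 0.250000.
Cmin,ss = (D/Vd)·f/(1−f), so D = Cmin,ss·Vd·(1−f)/f.
D = 8 × 20 × (1−f)/f ≈ 8 × 20 × 3.00000 ≈ 480.00 mg.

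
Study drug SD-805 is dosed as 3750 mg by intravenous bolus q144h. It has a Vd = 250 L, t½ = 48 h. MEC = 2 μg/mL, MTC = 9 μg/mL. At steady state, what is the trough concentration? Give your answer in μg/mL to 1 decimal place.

τ = 144 h = 3 half-lives, so f = (1/2)^3 = 0.125.
At steady state, R = 1/(1 − 0.125) = 8/7.
Single-dose peak C₀ = D/Vd = 3750/250 = 15 μg/mL.
Steady-state peak Cmax,ss = C₀·R = 15 × 8/7 ≈ 17.143 μg/mL.
Steady-state trough Cmin,ss = Cmax,ss·f ≈ 17.143 × 0.125 ≈ 2.143 μg/mL.
Trough 2.1 μg/mL vs MEC 2 μg/mL: adequate.

2.1 μg/mL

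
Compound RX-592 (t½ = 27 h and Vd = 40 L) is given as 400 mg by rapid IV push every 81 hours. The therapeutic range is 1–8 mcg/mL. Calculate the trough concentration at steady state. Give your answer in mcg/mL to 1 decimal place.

The dosing interval is 3 half-lives, so f = 2^(−3) = 0.125.
Accumulation ratio R = 1/(1 − f) = 1/0.875 = 8/7.
Single-dose peak C₀ = D/Vd = 400/40 = 10 mcg/mL.
Steady-state peak Cmax,ss = C₀·R = 10 × 8/7 ≈ 11.429 mcg/mL.
Steady-state trough Cmin,ss = Cmax,ss·f ≈ 11.429 × 0.125 ≈ 1.429 mcg/mL.
Trough 1.4 mcg/mL vs MEC 1 mcg/mL: adequate.

1.4 mcg/mL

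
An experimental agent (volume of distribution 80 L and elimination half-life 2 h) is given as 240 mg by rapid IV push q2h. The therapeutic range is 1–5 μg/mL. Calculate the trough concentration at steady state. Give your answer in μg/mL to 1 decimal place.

The dosing interval is 1 half-life, so f = 2^(−1) = 0.5.
Accumulation ratio R = 1/(1 − f) = 1/0.5 = 2/1.
Single-dose peak C₀ = D/Vd = 240/80 = 3 μg/mL.
Steady-state peak Cmax,ss = C₀·R = 3 × 2/1 ≈ 6.000 μg/mL.
Steady-state trough Cmin,ss = Cmax,ss·f ≈ 6.000 × 0.5 ≈ 3.000 μg/mL.
Trough 3.0 μg/mL vs MEC 1 μg/mL: adequate.

3.0 μg/mL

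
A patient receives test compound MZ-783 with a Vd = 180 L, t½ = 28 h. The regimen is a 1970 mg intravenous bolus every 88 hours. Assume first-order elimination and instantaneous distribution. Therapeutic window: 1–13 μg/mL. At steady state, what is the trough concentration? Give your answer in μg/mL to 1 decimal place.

1.4 μg/mL

τ/t½ = 88/28 ≈ 3.1429, so fraction remaining f = (1/2)^(88/28) ≈ 0.1132.
At steady state, accumulation factor R = 1/(1 − e^(−kτ)) ≈ 1.1276.
Each bolus raises the concentration by D/Vd = 1970/180 ≈ 10.944 μg/mL.
Cmax,ss = C₀/(1 − f) ≈ 10.944/0.8868 ≈ 12.341 μg/mL.
Steady-state trough Cmin,ss = Cmax,ss·f ≈ 12.341 × 0.1132 ≈ 1.397 μg/mL.
Trough 1.4 μg/mL vs MEC 1 μg/mL: adequate.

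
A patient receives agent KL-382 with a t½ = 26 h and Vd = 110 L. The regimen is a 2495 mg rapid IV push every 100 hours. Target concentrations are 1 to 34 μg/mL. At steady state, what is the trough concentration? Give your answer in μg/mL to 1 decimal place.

1.7 μg/mL

τ/t½ = 100/26 ≈ 3.8462, so fraction remaining f = (1/2)^(100/26) ≈ 0.0695.
At steady state, accumulation factor R = 1/(1 − e^(−kτ)) ≈ 1.0747.
Single-dose peak C₀ = D/Vd = 2495/110 ≈ 22.682 μg/mL.
Cmax,ss = C₀/(1 − f) ≈ 22.682/0.9305 ≈ 24.376 μg/mL.
Steady-state trough Cmin,ss = Cmax,ss·f ≈ 24.376 × 0.0695 ≈ 1.694 μg/mL.
Trough 1.7 μg/mL vs MEC 1 μg/mL: adequate.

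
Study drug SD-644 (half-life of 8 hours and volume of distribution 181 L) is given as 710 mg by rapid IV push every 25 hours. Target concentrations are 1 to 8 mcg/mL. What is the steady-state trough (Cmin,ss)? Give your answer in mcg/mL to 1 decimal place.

τ/t½ = 25/8 ≈ 3.125, so fraction remaining f = (1/2)^(25/8) ≈ 0.1146.
Accumulation ratio R = 1/(1 − f) ≈ 1/0.8854 ≈ 1.1294.
Single-dose peak C₀ = D/Vd = 710/181 ≈ 3.923 mcg/mL.
Cmax,ss = C₀/(1 − f) ≈ 3.923/0.8854 ≈ 4.431 mcg/mL.
Steady-state trough Cmin,ss = Cmax,ss·f ≈ 4.431 × 0.1146 ≈ 0.508 mcg/mL.
Trough 0.5 mcg/mL vs MEC 1 mcg/mL: subtherapeutic.

0.5 mcg/mL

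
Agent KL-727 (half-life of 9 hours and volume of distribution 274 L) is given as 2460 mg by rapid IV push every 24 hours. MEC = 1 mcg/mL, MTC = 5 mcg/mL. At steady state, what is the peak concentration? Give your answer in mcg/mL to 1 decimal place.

10.7 mcg/mL

k = ln2/t½ = ln2/9 ≈ 0.077016 h⁻¹; fraction remaining f = e^(−kτ) = e^(−0.077016×24) ≈ 0.1575.
Accumulation ratio R = 1/(1 − f) ≈ 1/0.8425 ≈ 1.1869.
Each bolus raises the concentration by D/Vd = 2460/274 ≈ 8.978 mcg/mL.
Steady-state peak Cmax,ss = C₀·R ≈ 8.978 × 1.1869 ≈ 10.656 mcg/mL.
Peak 10.7 mcg/mL vs MTC 5 mcg/mL: exceeds toxic threshold.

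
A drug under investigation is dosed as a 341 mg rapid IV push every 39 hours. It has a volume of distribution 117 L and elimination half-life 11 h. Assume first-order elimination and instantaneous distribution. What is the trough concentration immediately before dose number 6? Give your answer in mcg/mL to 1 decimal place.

f = (1/2)^(τ/t½) = (1/2)^(39/11) ≈ 0.0856.
C₀ = D/Vd = 341/117 ≈ 2.915 mcg/mL.
Before the 6th dose, 5 doses have been given. Superposition: Cmin = C₀·(f + f² + … + f^5).
≈ 2.915 × (0.0856 + 0.0073 + 0.0006 + 0.0001 + 0.0000) ≈ 2.915 × 0.0936 ≈ 0.273 mcg/mL.

0.3 mcg/mL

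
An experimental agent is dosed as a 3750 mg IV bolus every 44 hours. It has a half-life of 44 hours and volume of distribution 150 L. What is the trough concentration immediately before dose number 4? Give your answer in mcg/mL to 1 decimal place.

21.9 mcg/mL

f = (1/2)^(τ/t½) = (1/2)^(44/44) ≈ 0.5000.
C₀ = D/Vd = 3750/150 ≈ 25.000 mcg/mL.
Before the 4th dose, 3 doses have been given. Superposition: Cmin = C₀·(f + f² + … + f^3).
≈ 25.000 × (0.5000 + 0.2500 + 0.1250) ≈ 25.000 × 0.8750 ≈ 21.875 mcg/mL.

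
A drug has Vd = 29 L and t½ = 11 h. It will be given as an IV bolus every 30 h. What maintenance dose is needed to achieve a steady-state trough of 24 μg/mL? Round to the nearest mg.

3913 mg

τ/t½ = 30/11 ≈ 2.7273, so f = (1/2)^(30/11) ≈ 0.151011.
Cmin,ss = (D/Vd)·f/(1−f), so D = Cmin,ss·Vd·(1−f)/f.
D = 24 × 29 × (1−f)/f ≈ 24 × 29 × 5.62203 ≈ 3912.93 mg.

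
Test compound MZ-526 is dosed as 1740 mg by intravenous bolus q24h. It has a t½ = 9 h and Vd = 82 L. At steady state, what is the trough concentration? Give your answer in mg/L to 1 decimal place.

4.0 mg/L

τ/t½ = 24/9 ≈ 2.6667, so fraction remaining f = (1/2)^(24/9) ≈ 0.1575.
Accumulation ratio R = 1/(1 − f) ≈ 1/0.8425 ≈ 1.1869.
Single-dose peak C₀ = D/Vd = 1740/82 ≈ 21.220 mg/L.
Steady-state peak Cmax,ss = C₀·R ≈ 21.220 × 1.1869 ≈ 25.186 mg/L.
One interval later, Cmin,ss = Cmax,ss·e^(−kτ) ≈ 25.186 × 0.1575 ≈ 3.967 mg/L.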